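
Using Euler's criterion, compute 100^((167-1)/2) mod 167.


p = 167 is prime and the exponent is (p-1)/2 = 83, so by Euler's criterion 100^83 = (100/167) = +1 or -1 mod 167.
Compute by square-and-multiply:
  83 = 64 + 16 + 2 + 1 (binary 1010011)
  Repeated squaring mod 167: 100^1 = 100, 100^2 = 147, 100^4 = 66, 100^8 = 14, 100^16 = 29, 100^32 = 6, 100^64 = 36
  100^83 = 100^64 * 100^16 * 100^2 * 100^1 = 36 * 29 * 147 * 100 mod 167
    36 * 29 = 1044 = 42 mod 167
    42 * 147 = 6174 = 162 mod 167
    162 * 100 = 16200 = 1 mod 167
  100^83 = 1 mod 167
Result 1: 100 is a quadratic residue mod 167.
100^83 mod 167 = 1

1


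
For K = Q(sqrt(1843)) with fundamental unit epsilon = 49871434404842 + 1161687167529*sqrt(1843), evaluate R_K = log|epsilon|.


epsilon = 49871434404842 + 1161687167529*sqrt(1843)
= 9.9743e+13
R = ln(9.9743e+13)
= 32.2336

32.2336


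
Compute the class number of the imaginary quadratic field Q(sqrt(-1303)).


K = Q(sqrt(-1303)). d mod 4 = 1, so D = disc(K) = d = -1303
h(K) equals the number of primitive reduced positive-definite forms (a, b, c) = a*x^2 + b*x*y + c*y^2 with b^2 - 4ac = D,
where reduced means |b| <= a <= c, with b >= 0 whenever |b| = a or a = c, and primitive means gcd(a, b, c) = 1.
Reduced forces 3a^2 <= |D| = 1303, so 1 <= a <= 20; b must have the parity of D, and c = (b^2 - D)/(4a) must be an integer >= a.
Enumerate a = 1..20, b in [-a, a]:
  a=1: (1, 1, 326)  [1]
  a=2: (2, -1, 163), (2, 1, 163)  [2]
  a=3: none
  a=4: (4, -3, 82), (4, 3, 82)  [2]
  a=5..7: none
  a=8: (8, -3, 41), (8, 3, 41)  [2]
  a=9..12: none
  a=13: (13, -7, 26), (13, 7, 26)  [2]
  a=14..15: none
  a=16: (16, -13, 23), (16, 13, 23)  [2]
  a=17..20: none
Total reduced forms: 1 + 2 + 2 + 2 + 2 + 2 = 11
h = 11

11


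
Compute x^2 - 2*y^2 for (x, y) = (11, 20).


x^2 - d*y^2
= 11^2 - 2*20^2
= 121 - 800
= -679

-679


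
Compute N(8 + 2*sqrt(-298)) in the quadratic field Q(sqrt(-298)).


N(a + b*sqrt(d)) = a^2 - d*b^2
= (8)^2 - (-298)*(2)^2
= 64 + 1192
= 1256

1256


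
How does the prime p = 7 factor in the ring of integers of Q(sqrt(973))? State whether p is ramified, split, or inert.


K = Q(sqrt(973)). Since d mod 4 = 1, disc(K) = 973.
Check p | disc: 973 mod 7 = 0.
p divides disc, so p ramifies: (p) = P^2 with e=2, f=1, g=1.
Therefore p is ramified.

ramified


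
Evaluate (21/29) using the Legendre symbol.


p = 29 is prime, so compute (21/29) with the reciprocity algorithm (Jacobi-symbol steps: pull out 2s via (2/n), flip via reciprocity, reduce):
  reciprocity: (21/29) -> +(29/21)
  reduce: (8/21)
  pull out 2: (2/21) = -1  (since 21 mod 8 = 5)
  pull out 2: (2/21) = -1  (since 21 mod 8 = 5)
  pull out 2: (2/21) = -1  (since 21 mod 8 = 5)
  (1/21) = 1
Product of signs = -1
(21/29) = -1

-1


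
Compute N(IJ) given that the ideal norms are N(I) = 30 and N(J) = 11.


N(IJ) = N(I) * N(J)
= 30 * 11
= 330

330


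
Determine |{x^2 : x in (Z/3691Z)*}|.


For prime p, the number of non-zero quadratic residues is (p-1)/2.
= (3691-1)/2
= 1845

1845


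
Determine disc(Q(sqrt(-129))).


For K = Q(sqrt(d)) with d squarefree: disc(K) = d if d = 1 mod 4, and disc(K) = 4d if d = 2 or 3 mod 4.
Here d = -129, and d mod 4 = 3.
d = 3 mod 4, not 1 (O_K = Z[sqrt(d)]), so disc(K) = 4d = 4 * (-129) = -516

-516


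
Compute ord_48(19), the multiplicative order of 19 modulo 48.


We want ord_48(19), the smallest k >= 1 with 19^k = 1 mod 48.
n = 48 = 2^4 * 3, phi(48) = 16; the order divides phi(n).
Divisors of 16: 1, 2, 4, 8, 16
Repeated squaring mod 48: 19^1 = 19, 19^2 = 25, 19^4 = 1, 19^8 = 1, 19^16 = 1
Test divisors in increasing order:
  k=1: 19^1 = 19 mod 48
  k=2: 19^2 = 25 mod 48
  k=4: 19^4 = 1 mod 48  <- first divisor giving 1
Order = 4

4


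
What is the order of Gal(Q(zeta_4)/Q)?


|Gal(Q(zeta_4)/Q)| = phi(4)
= 2

2


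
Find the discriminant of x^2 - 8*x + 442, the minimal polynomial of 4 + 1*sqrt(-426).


The element 4 + 1*sqrt(-426) has minimal polynomial:
x^2 - 8*x + 442
Discriminant = (-8)^2 - 4*(442)
= 64 - 1768
= -1704

-1704


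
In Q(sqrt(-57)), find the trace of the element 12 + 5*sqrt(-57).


Tr(a + b*sqrt(d)) = (a + b*sqrt(d)) + (a - b*sqrt(d)) = 2a
= 2 * (12)
= 24

24


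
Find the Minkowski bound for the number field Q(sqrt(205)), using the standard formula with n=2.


d = 205, d mod 4 = 1, so disc(K) = d = 205; |disc(K)| = 205
Real quadratic field, so n = 2, s = r2 = 0, r1 = 2
M = (n!/n^n) * (4/pi)^s * sqrt(|disc(K)|) = (2!/2^2) * (4/pi)^0 * sqrt(205)
= 0.5 * 1.000000 * 14.317821
= 7.1589

7.1589


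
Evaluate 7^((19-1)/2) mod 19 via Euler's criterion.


p = 19 is prime and the exponent is (p-1)/2 = 9, so by Euler's criterion 7^9 = (7/19) = +1 or -1 mod 19.
Compute by square-and-multiply:
  9 = 8 + 1 (binary 1001)
  Repeated squaring mod 19: 7^1 = 7, 7^2 = 11, 7^4 = 7, 7^8 = 11
  7^9 = 7^8 * 7^1 = 11 * 7 mod 19
    11 * 7 = 77 = 1 mod 19
  7^9 = 1 mod 19
Result 1: 7 is a quadratic residue mod 19.
7^9 mod 19 = 1

1


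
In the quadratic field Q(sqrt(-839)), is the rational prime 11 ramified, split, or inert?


K = Q(sqrt(-839)). Since d mod 4 = 1, disc(K) = -839.
Check p | disc: -839 mod 11 = 8.
p does not divide disc. Compute Legendre symbol (d/p):
8^((11-1)/2) mod 11 = -1
(d/p) = -1, so p is inert: (p) stays prime with e=1, f=2, g=1.
Therefore p is inert.

inert


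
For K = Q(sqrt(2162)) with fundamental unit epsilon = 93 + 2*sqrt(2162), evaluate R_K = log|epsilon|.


epsilon = 93 + 2*sqrt(2162)
= 185.9946
R = ln(185.9946)
= 5.2257

5.2257


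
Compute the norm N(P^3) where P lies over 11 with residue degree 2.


N(P^a) = p^(a*f)
= 11^(3*2)
= 11^6
= 1771561

1771561


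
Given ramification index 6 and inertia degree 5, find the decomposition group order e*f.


|D_P| = e * f
= 6 * 5
= 30

30


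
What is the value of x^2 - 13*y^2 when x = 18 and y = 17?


x^2 - d*y^2
= 18^2 - 13*17^2
= 324 - 3757
= -3433

-3433


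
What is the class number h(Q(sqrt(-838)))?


K = Q(sqrt(-838)). d mod 4 = 2, so D = disc(K) = 4d = -3352
h(K) equals the number of primitive reduced positive-definite forms (a, b, c) = a*x^2 + b*x*y + c*y^2 with b^2 - 4ac = D,
where reduced means |b| <= a <= c, with b >= 0 whenever |b| = a or a = c, and primitive means gcd(a, b, c) = 1.
Reduced forces 3a^2 <= |D| = 3352, so 1 <= a <= 33; b must have the parity of D, and c = (b^2 - D)/(4a) must be an integer >= a.
Enumerate a = 1..33, b in [-a, a]:
  a=1: (1, 0, 838)  [1]
  a=2: (2, 0, 419)  [1]
  a=3..6: none
  a=7: (7, -6, 121), (7, 6, 121)  [2]
  a=8..10: none
  a=11: (11, -6, 77), (11, 6, 77)  [2]
  a=12..13: none
  a=14: (14, -8, 61), (14, 8, 61)  [2]
  a=15..18: none
  a=19: (19, -12, 46), (19, 12, 46)  [2]
  a=20..21: none
  a=22: (22, -16, 41), (22, 16, 41)  [2]
  a=23: (23, -12, 38), (23, 12, 38)  [2]
  a=24..33: none
Total reduced forms: 1 + 1 + 2 + 2 + 2 + 2 + 2 + 2 = 14
h = 14

14


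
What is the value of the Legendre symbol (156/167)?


p = 167 is prime, so compute (156/167) with the reciprocity algorithm (Jacobi-symbol steps: pull out 2s via (2/n), flip via reciprocity, reduce):
  pull out 2: (2/167) = +1  (since 167 mod 8 = 7)
  pull out 2: (2/167) = +1  (since 167 mod 8 = 7)
  reciprocity: (39/167) -> -(167/39)
  reduce: (11/39)
  reciprocity: (11/39) -> -(39/11)
  reduce: (6/11)
  pull out 2: (2/11) = -1  (since 11 mod 8 = 3)
  reciprocity: (3/11) -> -(11/3)
  reduce: (2/3)
  pull out 2: (2/3) = -1  (since 3 mod 8 = 3)
  (1/3) = 1
Product of signs = -1
(156/167) = -1

-1


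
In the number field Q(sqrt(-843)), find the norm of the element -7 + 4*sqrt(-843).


N(a + b*sqrt(d)) = a^2 - d*b^2
= (-7)^2 - (-843)*(4)^2
= 49 + 13488
= 13537

13537


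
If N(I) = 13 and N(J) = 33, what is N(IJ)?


N(IJ) = N(I) * N(J)
= 13 * 33
= 429

429


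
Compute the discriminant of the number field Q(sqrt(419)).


For K = Q(sqrt(d)) with d squarefree: disc(K) = d if d = 1 mod 4, and disc(K) = 4d if d = 2 or 3 mod 4.
Here d = 419, and d mod 4 = 3.
d = 3 mod 4, not 1 (O_K = Z[sqrt(d)]), so disc(K) = 4d = 4 * (419) = 1676

1676


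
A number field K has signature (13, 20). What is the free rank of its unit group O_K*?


By Dirichlet's unit theorem:
rank = r1 + r2 - 1
= 13 + 20 - 1
= 32

32


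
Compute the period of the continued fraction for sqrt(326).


Run the CF algorithm for sqrt(326).
a_0 = floor(sqrt(326)) = 18; set m_0=0, q_0=1.
Recurrence: m' = q*a - m,  q' = (d - m'^2)/q,  a' = floor((a_0 + m')/q').
  step 1: m=18, q=2, a=18
  step 2: m=18, q=1, a=36
a_2 = 2*a_0 = 36, so the period closes here.
sqrt(326) = [18; 18, 36]
Period length = 2

2


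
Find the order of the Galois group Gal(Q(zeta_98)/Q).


|Gal(Q(zeta_98)/Q)| = phi(98)
= 42

42


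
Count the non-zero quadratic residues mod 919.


For prime p, the number of non-zero quadratic residues is (p-1)/2.
= (919-1)/2
= 459

459


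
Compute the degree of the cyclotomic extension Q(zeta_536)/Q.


The degree equals Euler's totient phi(536).
536 = 2^3 * 67
phi(536) = 264

264


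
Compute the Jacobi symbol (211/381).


Compute (211/381) via quadratic reciprocity:
  reciprocity: (211/381) -> +(381/211)
  reduce: (170/211)
  pull out 2: (2/211) = -1  (since 211 mod 8 = 3)
  reciprocity: (85/211) -> +(211/85)
  reduce: (41/85)
  reciprocity: (41/85) -> +(85/41)
  reduce: (3/41)
  reciprocity: (3/41) -> +(41/3)
  reduce: (2/3)
  pull out 2: (2/3) = -1  (since 3 mod 8 = 3)
  (1/3) = 1
Product of signs = 1

1


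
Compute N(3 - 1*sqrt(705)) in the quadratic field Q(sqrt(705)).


N(a + b*sqrt(d)) = a^2 - d*b^2
= (3)^2 - (705)*(-1)^2
= 9 - 705
= -696

-696


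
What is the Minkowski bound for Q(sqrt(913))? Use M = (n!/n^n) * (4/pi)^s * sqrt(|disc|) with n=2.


d = 913, d mod 4 = 1, so disc(K) = d = 913; |disc(K)| = 913
Real quadratic field, so n = 2, s = r2 = 0, r1 = 2
M = (n!/n^n) * (4/pi)^s * sqrt(|disc(K)|) = (2!/2^2) * (4/pi)^0 * sqrt(913)
= 0.5 * 1.000000 * 30.215890
= 15.1079

15.1079


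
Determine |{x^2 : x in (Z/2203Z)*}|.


For prime p, the number of non-zero quadratic residues is (p-1)/2.
= (2203-1)/2
= 1101

1101


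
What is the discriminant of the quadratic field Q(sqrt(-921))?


For K = Q(sqrt(d)) with d squarefree: disc(K) = d if d = 1 mod 4, and disc(K) = 4d if d = 2 or 3 mod 4.
Here d = -921, and d mod 4 = 3.
d = 3 mod 4, not 1 (O_K = Z[sqrt(d)]), so disc(K) = 4d = 4 * (-921) = -3684

-3684


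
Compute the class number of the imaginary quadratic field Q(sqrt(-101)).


K = Q(sqrt(-101)). d mod 4 = 3, so D = disc(K) = 4d = -404
h(K) equals the number of primitive reduced positive-definite forms (a, b, c) = a*x^2 + b*x*y + c*y^2 with b^2 - 4ac = D,
where reduced means |b| <= a <= c, with b >= 0 whenever |b| = a or a = c, and primitive means gcd(a, b, c) = 1.
Reduced forces 3a^2 <= |D| = 404, so 1 <= a <= 11; b must have the parity of D, and c = (b^2 - D)/(4a) must be an integer >= a.
Enumerate a = 1..11, b in [-a, a]:
  a=1: (1, 0, 101)  [1]
  a=2: (2, 2, 51)  [1]
  a=3: (3, -2, 34), (3, 2, 34)  [2]
  a=4: none
  a=5: (5, -4, 21), (5, 4, 21)  [2]
  a=6: (6, -2, 17), (6, 2, 17)  [2]
  a=7: (7, -4, 15), (7, 4, 15)  [2]
  a=8: none
  a=9: (9, -8, 13), (9, 8, 13)  [2]
  a=10: (10, -6, 11), (10, 6, 11)  [2]
  a=11: none
Total reduced forms: 1 + 1 + 2 + 2 + 2 + 2 + 2 + 2 = 14
h = 14

14


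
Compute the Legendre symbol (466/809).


p = 809 is prime, so compute (466/809) with the reciprocity algorithm (Jacobi-symbol steps: pull out 2s via (2/n), flip via reciprocity, reduce):
  pull out 2: (2/809) = +1  (since 809 mod 8 = 1)
  reciprocity: (233/809) -> +(809/233)
  reduce: (110/233)
  pull out 2: (2/233) = +1  (since 233 mod 8 = 1)
  reciprocity: (55/233) -> +(233/55)
  reduce: (13/55)
  reciprocity: (13/55) -> +(55/13)
  reduce: (3/13)
  reciprocity: (3/13) -> +(13/3)
  reduce: (1/3)
  (1/3) = 1
Product of signs = 1
(466/809) = 1

1


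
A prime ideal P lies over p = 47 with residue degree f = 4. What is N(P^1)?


N(P^a) = p^(a*f)
= 47^(1*4)
= 47^4
= 4879681

4879681


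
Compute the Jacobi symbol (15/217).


Compute (15/217) via quadratic reciprocity:
  reciprocity: (15/217) -> +(217/15)
  reduce: (7/15)
  reciprocity: (7/15) -> -(15/7)
  reduce: (1/7)
  (1/7) = 1
Product of signs = -1

-1


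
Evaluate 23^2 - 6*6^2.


x^2 - d*y^2
= 23^2 - 6*6^2
= 529 - 216
= 313

313


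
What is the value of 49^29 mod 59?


p = 59 is prime and the exponent is (p-1)/2 = 29, so by Euler's criterion 49^29 = (49/59) = +1 or -1 mod 59.
Compute by square-and-multiply:
  29 = 16 + 8 + 4 + 1 (binary 11101)
  Repeated squaring mod 59: 49^1 = 49, 49^2 = 41, 49^4 = 29, 49^8 = 15, 49^16 = 48
  49^29 = 49^16 * 49^8 * 49^4 * 49^1 = 48 * 15 * 29 * 49 mod 59
    48 * 15 = 720 = 12 mod 59
    12 * 29 = 348 = 53 mod 59
    53 * 49 = 2597 = 1 mod 59
  49^29 = 1 mod 59
Result 1: 49 is a quadratic residue mod 59.
49^29 mod 59 = 1

1


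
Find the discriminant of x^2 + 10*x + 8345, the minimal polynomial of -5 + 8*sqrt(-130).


The element -5 + 8*sqrt(-130) has minimal polynomial:
x^2 + 10*x + 8345
Discriminant = (10)^2 - 4*(8345)
= 100 - 33380
= -33280

-33280


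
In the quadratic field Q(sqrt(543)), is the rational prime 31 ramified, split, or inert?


K = Q(sqrt(543)). Since d mod 4 = 3, disc(K) = 2172.
Check p | disc: 2172 mod 31 = 2.
p does not divide disc. Compute Legendre symbol (d/p):
16^((31-1)/2) mod 31 = 1
(d/p) = 1, so p splits: (p) = P*P' with e=1, f=1, g=2.
Therefore p is split.

split


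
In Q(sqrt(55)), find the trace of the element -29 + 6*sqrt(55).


Tr(a + b*sqrt(d)) = (a + b*sqrt(d)) + (a - b*sqrt(d)) = 2a
= 2 * (-29)
= -58

-58


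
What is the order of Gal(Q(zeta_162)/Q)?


|Gal(Q(zeta_162)/Q)| = phi(162)
= 54

54


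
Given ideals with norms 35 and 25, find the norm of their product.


N(IJ) = N(I) * N(J)
= 35 * 25
= 875

875


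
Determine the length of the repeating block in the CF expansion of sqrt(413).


Run the CF algorithm for sqrt(413).
a_0 = floor(sqrt(413)) = 20; set m_0=0, q_0=1.
Recurrence: m' = q*a - m,  q' = (d - m'^2)/q,  a' = floor((a_0 + m')/q').
  step 1: m=20, q=13, a=3
  step 2: m=19, q=4, a=9
  step 3: m=17, q=31, a=1
  step 4: m=14, q=7, a=4
  step 5: m=14, q=31, a=1
  step 6: m=17, q=4, a=9
  step 7: m=19, q=13, a=3
  step 8: m=20, q=1, a=40
a_8 = 2*a_0 = 40, so the period closes here.
sqrt(413) = [20; 3, 9, 1, 4, 1, 9, 3, 40]
Period length = 8

8


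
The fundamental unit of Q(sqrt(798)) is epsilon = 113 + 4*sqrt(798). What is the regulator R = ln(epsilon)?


epsilon = 113 + 4*sqrt(798)
= 225.9956
R = ln(225.9956)
= 5.4205

5.4205


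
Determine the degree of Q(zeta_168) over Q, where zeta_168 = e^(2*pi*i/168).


The degree equals Euler's totient phi(168).
168 = 2^3 * 3 * 7
phi(168) = 48

48


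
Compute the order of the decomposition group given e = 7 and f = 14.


|D_P| = e * f
= 7 * 14
= 98

98


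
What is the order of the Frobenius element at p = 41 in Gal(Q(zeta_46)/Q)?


The Frobenius at p in Gal(Q(zeta_n)/Q) = (Z/nZ)* is the class of p, so its order is ord_46(41), the smallest k >= 1 with 41^k = 1 mod 46.
n = 46 = 2 * 23, phi(46) = 22; the order divides phi(n).
Divisors of 22: 1, 2, 11, 22
Repeated squaring mod 46: 41^1 = 41, 41^2 = 25, 41^4 = 27, 41^8 = 39, 41^16 = 3
Test divisors in increasing order:
  k=1: 41^1 = 41 mod 46
  k=2: 41^2 = 25 mod 46
  k=11: 41^11 = 39 * 25 * 41 = 1 mod 46  <- first divisor giving 1
Order = 11

11


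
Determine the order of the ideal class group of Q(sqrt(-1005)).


K = Q(sqrt(-1005)). d mod 4 = 3, so D = disc(K) = 4d = -4020
h(K) equals the number of primitive reduced positive-definite forms (a, b, c) = a*x^2 + b*x*y + c*y^2 with b^2 - 4ac = D,
where reduced means |b| <= a <= c, with b >= 0 whenever |b| = a or a = c, and primitive means gcd(a, b, c) = 1.
Reduced forces 3a^2 <= |D| = 4020, so 1 <= a <= 36; b must have the parity of D, and c = (b^2 - D)/(4a) must be an integer >= a.
Enumerate a = 1..36, b in [-a, a]:
  a=1: (1, 0, 1005)  [1]
  a=2: (2, 2, 503)  [1]
  a=3: (3, 0, 335)  [1]
  a=4: none
  a=5: (5, 0, 201)  [1]
  a=6: (6, 6, 169)  [1]
  a=7..9: none
  a=10: (10, 10, 103)  [1]
  a=11..12: none
  a=13: (13, -6, 78), (13, 6, 78)  [2]
  a=14: none
  a=15: (15, 0, 67)  [1]
  a=16: none
  a=17: (17, -14, 62), (17, 14, 62)  [2]
  a=18..25: none
  a=26: (26, -6, 39), (26, 6, 39)  [2]
  a=27..29: none
  a=30: (30, 30, 41)  [1]
  a=31: (31, -14, 34), (31, 14, 34)  [2]
  a=32..36: none
Total reduced forms: 1 + 1 + 1 + 1 + 1 + 1 + 2 + 1 + 2 + 2 + 1 + 2 = 16
h = 16

16


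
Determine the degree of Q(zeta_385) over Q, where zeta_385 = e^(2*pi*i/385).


The degree equals Euler's totient phi(385).
385 = 5 * 7 * 11
phi(385) = 240

240


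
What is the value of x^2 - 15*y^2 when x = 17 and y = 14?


x^2 - d*y^2
= 17^2 - 15*14^2
= 289 - 2940
= -2651

-2651


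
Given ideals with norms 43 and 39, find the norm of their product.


N(IJ) = N(I) * N(J)
= 43 * 39
= 1677

1677


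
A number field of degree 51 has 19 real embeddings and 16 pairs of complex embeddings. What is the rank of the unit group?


By Dirichlet's unit theorem:
rank = r1 + r2 - 1
= 19 + 16 - 1
= 34

34


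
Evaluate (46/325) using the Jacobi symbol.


Compute (46/325) via quadratic reciprocity:
  pull out 2: (2/325) = -1  (since 325 mod 8 = 5)
  reciprocity: (23/325) -> +(325/23)
  reduce: (3/23)
  reciprocity: (3/23) -> -(23/3)
  reduce: (2/3)
  pull out 2: (2/3) = -1  (since 3 mod 8 = 3)
  (1/3) = 1
Product of signs = -1

-1


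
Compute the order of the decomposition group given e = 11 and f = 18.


|D_P| = e * f
= 11 * 18
= 198

198


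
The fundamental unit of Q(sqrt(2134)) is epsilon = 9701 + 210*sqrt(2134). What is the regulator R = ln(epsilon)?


epsilon = 9701 + 210*sqrt(2134)
= 19401.9999
R = ln(19401.9999)
= 9.8731

9.8731


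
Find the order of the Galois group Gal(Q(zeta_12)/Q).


|Gal(Q(zeta_12)/Q)| = phi(12)
= 4

4


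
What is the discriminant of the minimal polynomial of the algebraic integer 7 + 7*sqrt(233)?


The element 7 + 7*sqrt(233) has minimal polynomial:
x^2 - 14*x - 11368
Discriminant = (-14)^2 - 4*(-11368)
= 196 + 45472
= 45668

45668


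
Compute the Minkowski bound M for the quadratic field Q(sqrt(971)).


d = 971, d mod 4 = 3, so disc(K) = 4d = 3884; |disc(K)| = 3884
Real quadratic field, so n = 2, s = r2 = 0, r1 = 2
M = (n!/n^n) * (4/pi)^s * sqrt(|disc(K)|) = (2!/2^2) * (4/pi)^0 * sqrt(3884)
= 0.5 * 1.000000 * 62.321746
= 31.1609

31.1609


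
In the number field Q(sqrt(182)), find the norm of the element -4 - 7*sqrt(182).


N(a + b*sqrt(d)) = a^2 - d*b^2
= (-4)^2 - (182)*(-7)^2
= 16 - 8918
= -8902

-8902


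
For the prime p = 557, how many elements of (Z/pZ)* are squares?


For prime p, the number of non-zero quadratic residues is (p-1)/2.
= (557-1)/2
= 278

278


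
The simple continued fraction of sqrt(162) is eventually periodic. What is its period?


Run the CF algorithm for sqrt(162).
a_0 = floor(sqrt(162)) = 12; set m_0=0, q_0=1.
Recurrence: m' = q*a - m,  q' = (d - m'^2)/q,  a' = floor((a_0 + m')/q').
  step 1: m=12, q=18, a=1
  step 2: m=6, q=7, a=2
  step 3: m=8, q=14, a=1
  step 4: m=6, q=9, a=2
  step 5: m=12, q=2, a=12
  step 6: m=12, q=9, a=2
  step 7: m=6, q=14, a=1
  step 8: m=8, q=7, a=2
  step 9: m=6, q=18, a=1
  step 10: m=12, q=1, a=24
a_10 = 2*a_0 = 24, so the period closes here.
sqrt(162) = [12; 1, 2, 1, 2, 12, 2, 1, 2, 1, 24]
Period length = 10

10


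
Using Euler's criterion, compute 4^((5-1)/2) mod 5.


p = 5 is prime and the exponent is (p-1)/2 = 2, so by Euler's criterion 4^2 = (4/5) = +1 or -1 mod 5.
Compute by square-and-multiply:
  2 = 2 (binary 10)
  Repeated squaring mod 5: 4^1 = 4, 4^2 = 1
  4^2 = 1 mod 5
Result 1: 4 is a quadratic residue mod 5.
4^2 mod 5 = 1

1


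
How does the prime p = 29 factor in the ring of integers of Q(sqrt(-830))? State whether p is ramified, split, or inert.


K = Q(sqrt(-830)). Since d mod 4 = 2, disc(K) = -3320.
Check p | disc: -3320 mod 29 = 15.
p does not divide disc. Compute Legendre symbol (d/p):
11^((29-1)/2) mod 29 = -1
(d/p) = -1, so p is inert: (p) stays prime with e=1, f=2, g=1.
Therefore p is inert.

inert


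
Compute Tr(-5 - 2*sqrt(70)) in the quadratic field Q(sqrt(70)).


Tr(a + b*sqrt(d)) = (a + b*sqrt(d)) + (a - b*sqrt(d)) = 2a
= 2 * (-5)
= -10

-10


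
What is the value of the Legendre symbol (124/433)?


p = 433 is prime, so compute (124/433) with the reciprocity algorithm (Jacobi-symbol steps: pull out 2s via (2/n), flip via reciprocity, reduce):
  pull out 2: (2/433) = +1  (since 433 mod 8 = 1)
  pull out 2: (2/433) = +1  (since 433 mod 8 = 1)
  reciprocity: (31/433) -> +(433/31)
  reduce: (30/31)
  pull out 2: (2/31) = +1  (since 31 mod 8 = 7)
  reciprocity: (15/31) -> -(31/15)
  reduce: (1/15)
  (1/15) = 1
Product of signs = -1
(124/433) = -1

-1


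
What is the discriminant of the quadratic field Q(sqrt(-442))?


For K = Q(sqrt(d)) with d squarefree: disc(K) = d if d = 1 mod 4, and disc(K) = 4d if d = 2 or 3 mod 4.
Here d = -442, and d mod 4 = 2.
d = 2 mod 4, not 1 (O_K = Z[sqrt(d)]), so disc(K) = 4d = 4 * (-442) = -1768

-1768


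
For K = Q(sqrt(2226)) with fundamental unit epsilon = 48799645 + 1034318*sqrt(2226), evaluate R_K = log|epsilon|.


epsilon = 48799645 + 1034318*sqrt(2226)
= 9.7599e+07
R = ln(9.7599e+07)
= 18.3964

18.3964


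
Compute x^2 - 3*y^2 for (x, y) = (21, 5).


x^2 - d*y^2
= 21^2 - 3*5^2
= 441 - 75
= 366

366


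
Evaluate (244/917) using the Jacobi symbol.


Compute (244/917) via quadratic reciprocity:
  pull out 2: (2/917) = -1  (since 917 mod 8 = 5)
  pull out 2: (2/917) = -1  (since 917 mod 8 = 5)
  reciprocity: (61/917) -> +(917/61)
  reduce: (2/61)
  pull out 2: (2/61) = -1  (since 61 mod 8 = 5)
  (1/61) = 1
Product of signs = -1

-1


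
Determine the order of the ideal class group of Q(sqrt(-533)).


K = Q(sqrt(-533)). d mod 4 = 3, so D = disc(K) = 4d = -2132
h(K) equals the number of primitive reduced positive-definite forms (a, b, c) = a*x^2 + b*x*y + c*y^2 with b^2 - 4ac = D,
where reduced means |b| <= a <= c, with b >= 0 whenever |b| = a or a = c, and primitive means gcd(a, b, c) = 1.
Reduced forces 3a^2 <= |D| = 2132, so 1 <= a <= 26; b must have the parity of D, and c = (b^2 - D)/(4a) must be an integer >= a.
Enumerate a = 1..26, b in [-a, a]:
  a=1: (1, 0, 533)  [1]
  a=2: (2, 2, 267)  [1]
  a=3: (3, -2, 178), (3, 2, 178)  [2]
  a=4..5: none
  a=6: (6, -2, 89), (6, 2, 89)  [2]
  a=7..8: none
  a=9: (9, -8, 61), (9, 8, 61)  [2]
  a=10..12: none
  a=13: (13, 0, 41)  [1]
  a=14..17: none
  a=18: (18, -10, 31), (18, 10, 31)  [2]
  a=19..25: none
  a=26: (26, 26, 27)  [1]
Total reduced forms: 1 + 1 + 2 + 2 + 2 + 1 + 2 + 1 = 12
h = 12

12


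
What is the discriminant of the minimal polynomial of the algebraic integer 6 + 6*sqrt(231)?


The element 6 + 6*sqrt(231) has minimal polynomial:
x^2 - 12*x - 8280
Discriminant = (-12)^2 - 4*(-8280)
= 144 + 33120
= 33264

33264


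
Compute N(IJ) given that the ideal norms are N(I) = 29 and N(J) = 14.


N(IJ) = N(I) * N(J)
= 29 * 14
= 406

406


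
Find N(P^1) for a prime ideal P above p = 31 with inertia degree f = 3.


N(P^a) = p^(a*f)
= 31^(1*3)
= 31^3
= 29791

29791


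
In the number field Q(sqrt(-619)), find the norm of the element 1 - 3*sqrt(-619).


N(a + b*sqrt(d)) = a^2 - d*b^2
= (1)^2 - (-619)*(-3)^2
= 1 + 5571
= 5572

5572


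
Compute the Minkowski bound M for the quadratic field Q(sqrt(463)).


d = 463, d mod 4 = 3, so disc(K) = 4d = 1852; |disc(K)| = 1852
Real quadratic field, so n = 2, s = r2 = 0, r1 = 2
M = (n!/n^n) * (4/pi)^s * sqrt(|disc(K)|) = (2!/2^2) * (4/pi)^0 * sqrt(1852)
= 0.5 * 1.000000 * 43.034870
= 21.5174

21.5174


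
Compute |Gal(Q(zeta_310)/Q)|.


|Gal(Q(zeta_310)/Q)| = phi(310)
= 120

120


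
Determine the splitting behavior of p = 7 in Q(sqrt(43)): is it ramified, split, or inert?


K = Q(sqrt(43)). Since d mod 4 = 3, disc(K) = 172.
Check p | disc: 172 mod 7 = 4.
p does not divide disc. Compute Legendre symbol (d/p):
1^((7-1)/2) mod 7 = 1
(d/p) = 1, so p splits: (p) = P*P' with e=1, f=1, g=2.
Therefore p is split.

split


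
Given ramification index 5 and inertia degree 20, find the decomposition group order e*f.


|D_P| = e * f
= 5 * 20
= 100

100


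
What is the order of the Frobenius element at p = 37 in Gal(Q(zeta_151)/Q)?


The Frobenius at p in Gal(Q(zeta_n)/Q) = (Z/nZ)* is the class of p, so its order is ord_151(37), the smallest k >= 1 with 37^k = 1 mod 151.
n = 151 = 151, phi(151) = 150; the order divides phi(n).
Divisors of 150: 1, 2, 3, 5, 6, 10, 15, 25, 30, 50, 75, 150
Repeated squaring mod 151: 37^1 = 37, 37^2 = 10, 37^4 = 100, 37^8 = 34, 37^16 = 99, 37^32 = 137, 37^64 = 45, 37^128 = 62
Test divisors in increasing order:
  k=1: 37^1 = 37 mod 151
  k=2: 37^2 = 10 mod 151
  k=3: 37^3 = 10 * 37 = 68 mod 151
  k=5: 37^5 = 100 * 37 = 76 mod 151
  k=6: 37^6 = 100 * 10 = 94 mod 151
  k=10: 37^10 = 34 * 10 = 38 mod 151
  k=15: 37^15 = 34 * 100 * 10 * 37 = 19 mod 151
  k=25: 37^25 = 99 * 34 * 37 = 118 mod 151
  k=30: 37^30 = 99 * 34 * 100 * 10 = 59 mod 151
  k=50: 37^50 = 137 * 99 * 10 = 32 mod 151
  k=75: 37^75 = 45 * 34 * 10 * 37 = 1 mod 151  <- first divisor giving 1
Order = 75

75


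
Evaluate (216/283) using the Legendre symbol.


p = 283 is prime, so compute (216/283) with the reciprocity algorithm (Jacobi-symbol steps: pull out 2s via (2/n), flip via reciprocity, reduce):
  pull out 2: (2/283) = -1  (since 283 mod 8 = 3)
  pull out 2: (2/283) = -1  (since 283 mod 8 = 3)
  pull out 2: (2/283) = -1  (since 283 mod 8 = 3)
  reciprocity: (27/283) -> -(283/27)
  reduce: (13/27)
  reciprocity: (13/27) -> +(27/13)
  reduce: (1/13)
  (1/13) = 1
Product of signs = 1
(216/283) = 1

1


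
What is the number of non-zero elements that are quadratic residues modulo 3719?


For prime p, the number of non-zero quadratic residues is (p-1)/2.
= (3719-1)/2
= 1859

1859


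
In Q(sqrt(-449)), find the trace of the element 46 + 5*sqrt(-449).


Tr(a + b*sqrt(d)) = (a + b*sqrt(d)) + (a - b*sqrt(d)) = 2a
= 2 * (46)
= 92

92


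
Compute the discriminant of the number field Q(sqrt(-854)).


For K = Q(sqrt(d)) with d squarefree: disc(K) = d if d = 1 mod 4, and disc(K) = 4d if d = 2 or 3 mod 4.
Here d = -854, and d mod 4 = 2.
d = 2 mod 4, not 1 (O_K = Z[sqrt(d)]), so disc(K) = 4d = 4 * (-854) = -3416

-3416


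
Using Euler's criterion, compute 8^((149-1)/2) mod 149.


p = 149 is prime and the exponent is (p-1)/2 = 74, so by Euler's criterion 8^74 = (8/149) = +1 or -1 mod 149.
Compute by square-and-multiply:
  74 = 64 + 8 + 2 (binary 1001010)
  Repeated squaring mod 149: 8^1 = 8, 8^2 = 64, 8^4 = 73, 8^8 = 114, 8^16 = 33, 8^32 = 46, 8^64 = 30
  8^74 = 8^64 * 8^8 * 8^2 = 30 * 114 * 64 mod 149
    30 * 114 = 3420 = 142 mod 149
    142 * 64 = 9088 = 148 mod 149
  8^74 = 148 mod 149
Result 148 = p - 1 = -1 mod 149: 8 is a quadratic non-residue mod 149. As a residue in [0, p-1] the value is 148.
8^74 mod 149 = 148

148


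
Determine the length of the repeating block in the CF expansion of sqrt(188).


Run the CF algorithm for sqrt(188).
a_0 = floor(sqrt(188)) = 13; set m_0=0, q_0=1.
Recurrence: m' = q*a - m,  q' = (d - m'^2)/q,  a' = floor((a_0 + m')/q').
  step 1: m=13, q=19, a=1
  step 2: m=6, q=8, a=2
  step 3: m=10, q=11, a=2
  step 4: m=12, q=4, a=6
  step 5: m=12, q=11, a=2
  step 6: m=10, q=8, a=2
  step 7: m=6, q=19, a=1
  step 8: m=13, q=1, a=26
a_8 = 2*a_0 = 26, so the period closes here.
sqrt(188) = [13; 1, 2, 2, 6, 2, 2, 1, 26]
Period length = 8

8


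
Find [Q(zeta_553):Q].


The degree equals Euler's totient phi(553).
553 = 7 * 79
phi(553) = 468

468


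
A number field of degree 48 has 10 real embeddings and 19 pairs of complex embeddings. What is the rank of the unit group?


By Dirichlet's unit theorem:
rank = r1 + r2 - 1
= 10 + 19 - 1
= 28

28


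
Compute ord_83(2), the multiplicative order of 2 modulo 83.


We want ord_83(2), the smallest k >= 1 with 2^k = 1 mod 83.
n = 83 = 83, phi(83) = 82; the order divides phi(n).
Divisors of 82: 1, 2, 41, 82
Repeated squaring mod 83: 2^1 = 2, 2^2 = 4, 2^4 = 16, 2^8 = 7, 2^16 = 49, 2^32 = 77, 2^64 = 36
Test divisors in increasing order:
  k=1: 2^1 = 2 mod 83
  k=2: 2^2 = 4 mod 83
  k=41: 2^41 = 77 * 7 * 2 = 82 mod 83
  k=82: 2^82 = 36 * 49 * 4 = 1 mod 83  <- first divisor giving 1
Order = 82

82


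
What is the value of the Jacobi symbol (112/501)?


Compute (112/501) via quadratic reciprocity:
  pull out 2: (2/501) = -1  (since 501 mod 8 = 5)
  pull out 2: (2/501) = -1  (since 501 mod 8 = 5)
  pull out 2: (2/501) = -1  (since 501 mod 8 = 5)
  pull out 2: (2/501) = -1  (since 501 mod 8 = 5)
  reciprocity: (7/501) -> +(501/7)
  reduce: (4/7)
  pull out 2: (2/7) = +1  (since 7 mod 8 = 7)
  pull out 2: (2/7) = +1  (since 7 mod 8 = 7)
  (1/7) = 1
Product of signs = 1

1


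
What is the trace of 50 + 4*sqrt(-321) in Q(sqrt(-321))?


Tr(a + b*sqrt(d)) = (a + b*sqrt(d)) + (a - b*sqrt(d)) = 2a
= 2 * (50)
= 100

100


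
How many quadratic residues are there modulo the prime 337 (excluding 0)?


For prime p, the number of non-zero quadratic residues is (p-1)/2.
= (337-1)/2
= 168

168


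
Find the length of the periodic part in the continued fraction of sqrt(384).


Run the CF algorithm for sqrt(384).
a_0 = floor(sqrt(384)) = 19; set m_0=0, q_0=1.
Recurrence: m' = q*a - m,  q' = (d - m'^2)/q,  a' = floor((a_0 + m')/q').
  step 1: m=19, q=23, a=1
  step 2: m=4, q=16, a=1
  step 3: m=12, q=15, a=2
  step 4: m=18, q=4, a=9
  step 5: m=18, q=15, a=2
  step 6: m=12, q=16, a=1
  step 7: m=4, q=23, a=1
  step 8: m=19, q=1, a=38
a_8 = 2*a_0 = 38, so the period closes here.
sqrt(384) = [19; 1, 1, 2, 9, 2, 1, 1, 38]
Period length = 8

8


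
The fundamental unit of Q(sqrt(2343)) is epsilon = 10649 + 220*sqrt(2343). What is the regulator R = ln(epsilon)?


epsilon = 10649 + 220*sqrt(2343)
= 21298.0000
R = ln(21298.0000)
= 9.9664

9.9664


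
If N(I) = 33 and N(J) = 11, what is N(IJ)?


N(IJ) = N(I) * N(J)
= 33 * 11
= 363

363


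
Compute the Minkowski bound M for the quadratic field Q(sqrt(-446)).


d = -446, d mod 4 = 2, so disc(K) = 4d = -1784; |disc(K)| = 1784
Imaginary quadratic field, so n = 2, s = r2 = 1, r1 = 0
M = (n!/n^n) * (4/pi)^s * sqrt(|disc(K)|) = (2!/2^2) * (4/pi)^1 * sqrt(1784)
= 0.5 * 1.273240 * 42.237424
= 26.8892

26.8892


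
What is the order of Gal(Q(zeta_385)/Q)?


|Gal(Q(zeta_385)/Q)| = phi(385)
= 240

240


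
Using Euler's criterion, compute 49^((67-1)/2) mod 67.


p = 67 is prime and the exponent is (p-1)/2 = 33, so by Euler's criterion 49^33 = (49/67) = +1 or -1 mod 67.
Compute by square-and-multiply:
  33 = 32 + 1 (binary 100001)
  Repeated squaring mod 67: 49^1 = 49, 49^2 = 56, 49^4 = 54, 49^8 = 35, 49^16 = 19, 49^32 = 26
  49^33 = 49^32 * 49^1 = 26 * 49 mod 67
    26 * 49 = 1274 = 1 mod 67
  49^33 = 1 mod 67
Result 1: 49 is a quadratic residue mod 67.
49^33 mod 67 = 1

1


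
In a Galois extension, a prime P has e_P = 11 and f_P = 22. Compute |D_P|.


|D_P| = e * f
= 11 * 22
= 242

242


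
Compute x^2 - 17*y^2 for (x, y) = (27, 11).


x^2 - d*y^2
= 27^2 - 17*11^2
= 729 - 2057
= -1328

-1328


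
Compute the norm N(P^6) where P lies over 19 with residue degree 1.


N(P^a) = p^(a*f)
= 19^(6*1)
= 19^6
= 47045881

47045881


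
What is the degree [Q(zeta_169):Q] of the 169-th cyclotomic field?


The degree equals Euler's totient phi(169).
169 = 13^2
phi(169) = 156

156


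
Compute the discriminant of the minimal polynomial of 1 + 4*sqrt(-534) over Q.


The element 1 + 4*sqrt(-534) has minimal polynomial:
x^2 - 2*x + 8545
Discriminant = (-2)^2 - 4*(8545)
= 4 - 34180
= -34176

-34176


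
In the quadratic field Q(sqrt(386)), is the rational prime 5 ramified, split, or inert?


K = Q(sqrt(386)). Since d mod 4 = 2, disc(K) = 1544.
Check p | disc: 1544 mod 5 = 4.
p does not divide disc. Compute Legendre symbol (d/p):
1^((5-1)/2) mod 5 = 1
(d/p) = 1, so p splits: (p) = P*P' with e=1, f=1, g=2.
Therefore p is split.

split


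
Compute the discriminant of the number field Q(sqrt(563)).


For K = Q(sqrt(d)) with d squarefree: disc(K) = d if d = 1 mod 4, and disc(K) = 4d if d = 2 or 3 mod 4.
Here d = 563, and d mod 4 = 3.
d = 3 mod 4, not 1 (O_K = Z[sqrt(d)]), so disc(K) = 4d = 4 * (563) = 2252

2252


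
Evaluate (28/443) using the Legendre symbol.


p = 443 is prime, so compute (28/443) with the reciprocity algorithm (Jacobi-symbol steps: pull out 2s via (2/n), flip via reciprocity, reduce):
  pull out 2: (2/443) = -1  (since 443 mod 8 = 3)
  pull out 2: (2/443) = -1  (since 443 mod 8 = 3)
  reciprocity: (7/443) -> -(443/7)
  reduce: (2/7)
  pull out 2: (2/7) = +1  (since 7 mod 8 = 7)
  (1/7) = 1
Product of signs = -1
(28/443) = -1

-1


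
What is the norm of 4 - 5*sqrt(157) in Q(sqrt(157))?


N(a + b*sqrt(d)) = a^2 - d*b^2
= (4)^2 - (157)*(-5)^2
= 16 - 3925
= -3909

-3909


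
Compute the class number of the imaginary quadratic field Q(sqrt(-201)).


K = Q(sqrt(-201)). d mod 4 = 3, so D = disc(K) = 4d = -804
h(K) equals the number of primitive reduced positive-definite forms (a, b, c) = a*x^2 + b*x*y + c*y^2 with b^2 - 4ac = D,
where reduced means |b| <= a <= c, with b >= 0 whenever |b| = a or a = c, and primitive means gcd(a, b, c) = 1.
Reduced forces 3a^2 <= |D| = 804, so 1 <= a <= 16; b must have the parity of D, and c = (b^2 - D)/(4a) must be an integer >= a.
Enumerate a = 1..16, b in [-a, a]:
  a=1: (1, 0, 201)  [1]
  a=2: (2, 2, 101)  [1]
  a=3: (3, 0, 67)  [1]
  a=4: none
  a=5: (5, -4, 41), (5, 4, 41)  [2]
  a=6: (6, 6, 35)  [1]
  a=7: (7, -6, 30), (7, 6, 30)  [2]
  a=8..9: none
  a=10: (10, -6, 21), (10, 6, 21)  [2]
  a=11..13: none
  a=14: (14, -6, 15), (14, 6, 15)  [2]
  a=15..16: none
Total reduced forms: 1 + 1 + 1 + 2 + 1 + 2 + 2 + 2 = 12
h = 12

12


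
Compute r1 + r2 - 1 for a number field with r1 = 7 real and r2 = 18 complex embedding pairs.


By Dirichlet's unit theorem:
rank = r1 + r2 - 1
= 7 + 18 - 1
= 24

24


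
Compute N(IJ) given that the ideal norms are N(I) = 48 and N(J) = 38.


N(IJ) = N(I) * N(J)
= 48 * 38
= 1824

1824


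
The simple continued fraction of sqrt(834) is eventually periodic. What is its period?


Run the CF algorithm for sqrt(834).
a_0 = floor(sqrt(834)) = 28; set m_0=0, q_0=1.
Recurrence: m' = q*a - m,  q' = (d - m'^2)/q,  a' = floor((a_0 + m')/q').
  step 1: m=28, q=50, a=1
  step 2: m=22, q=7, a=7
  step 3: m=27, q=15, a=3
  step 4: m=18, q=34, a=1
  step 5: m=16, q=17, a=2
  step 6: m=18, q=30, a=1
  step 7: m=12, q=23, a=1
  step 8: m=11, q=31, a=1
  step 9: m=20, q=14, a=3
  step 10: m=22, q=25, a=2
  step 11: m=28, q=2, a=28
  step 12: m=28, q=25, a=2
  step 13: m=22, q=14, a=3
  step 14: m=20, q=31, a=1
  step 15: m=11, q=23, a=1
  step 16: m=12, q=30, a=1
  step 17: m=18, q=17, a=2
  step 18: m=16, q=34, a=1
  step 19: m=18, q=15, a=3
  step 20: m=27, q=7, a=7
  step 21: m=22, q=50, a=1
  step 22: m=28, q=1, a=56
a_22 = 2*a_0 = 56, so the period closes here.
sqrt(834) = [28; 1, 7, 3, 1, 2, 1, 1, 1, 3, 2, 28, 2, 3, 1, 1, 1, 2, 1, 3, 7, 1, 56]
Period length = 22

22


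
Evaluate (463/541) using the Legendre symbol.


p = 541 is prime, so compute (463/541) with the reciprocity algorithm (Jacobi-symbol steps: pull out 2s via (2/n), flip via reciprocity, reduce):
  reciprocity: (463/541) -> +(541/463)
  reduce: (78/463)
  pull out 2: (2/463) = +1  (since 463 mod 8 = 7)
  reciprocity: (39/463) -> -(463/39)
  reduce: (34/39)
  pull out 2: (2/39) = +1  (since 39 mod 8 = 7)
  reciprocity: (17/39) -> +(39/17)
  reduce: (5/17)
  reciprocity: (5/17) -> +(17/5)
  reduce: (2/5)
  pull out 2: (2/5) = -1  (since 5 mod 8 = 5)
  (1/5) = 1
Product of signs = 1
(463/541) = 1

1


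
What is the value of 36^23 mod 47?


p = 47 is prime and the exponent is (p-1)/2 = 23, so by Euler's criterion 36^23 = (36/47) = +1 or -1 mod 47.
Compute by square-and-multiply:
  23 = 16 + 4 + 2 + 1 (binary 10111)
  Repeated squaring mod 47: 36^1 = 36, 36^2 = 27, 36^4 = 24, 36^8 = 12, 36^16 = 3
  36^23 = 36^16 * 36^4 * 36^2 * 36^1 = 3 * 24 * 27 * 36 mod 47
    3 * 24 = 72 = 25 mod 47
    25 * 27 = 675 = 17 mod 47
    17 * 36 = 612 = 1 mod 47
  36^23 = 1 mod 47
Result 1: 36 is a quadratic residue mod 47.
36^23 mod 47 = 1

1


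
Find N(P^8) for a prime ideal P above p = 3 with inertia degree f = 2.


N(P^a) = p^(a*f)
= 3^(8*2)
= 3^16
= 43046721

43046721


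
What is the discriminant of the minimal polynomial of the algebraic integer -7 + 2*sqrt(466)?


The element -7 + 2*sqrt(466) has minimal polynomial:
x^2 + 14*x - 1815
Discriminant = (14)^2 - 4*(-1815)
= 196 + 7260
= 7456

7456


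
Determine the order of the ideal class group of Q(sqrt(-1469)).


K = Q(sqrt(-1469)). d mod 4 = 3, so D = disc(K) = 4d = -5876
h(K) equals the number of primitive reduced positive-definite forms (a, b, c) = a*x^2 + b*x*y + c*y^2 with b^2 - 4ac = D,
where reduced means |b| <= a <= c, with b >= 0 whenever |b| = a or a = c, and primitive means gcd(a, b, c) = 1.
Reduced forces 3a^2 <= |D| = 5876, so 1 <= a <= 44; b must have the parity of D, and c = (b^2 - D)/(4a) must be an integer >= a.
Enumerate a = 1..44, b in [-a, a]:
  a=1: (1, 0, 1469)  [1]
  a=2: (2, 2, 735)  [1]
  a=3: (3, -2, 490), (3, 2, 490)  [2]
  a=4: none
  a=5: (5, -2, 294), (5, 2, 294)  [2]
  a=6: (6, -2, 245), (6, 2, 245)  [2]
  a=7: (7, -2, 210), (7, 2, 210)  [2]
  a=8: none
  a=9: (9, -8, 165), (9, 8, 165)  [2]
  a=10: (10, -2, 147), (10, 2, 147)  [2]
  a=11: (11, -8, 135), (11, 8, 135)  [2]
  a=12: none
  a=13: (13, 0, 113)  [1]
  a=14: (14, -2, 105), (14, 2, 105)  [2]
  a=15: (15, -8, 99), (15, -2, 98), (15, 2, 98), (15, 8, 99)  [4]
  a=16..17: none
  a=18: (18, -10, 83), (18, 10, 83)  [2]
  a=19..20: none
  a=21: (21, -16, 73), (21, -2, 70), (21, 2, 70), (21, 16, 73)  [4]
  a=22: (22, -14, 69), (22, 14, 69)  [2]
  a=23: (23, -14, 66), (23, 14, 66)  [2]
  a=24: none
  a=25: (25, -18, 62), (25, 18, 62)  [2]
  a=26: (26, 26, 63)  [1]
  a=27: (27, -8, 55), (27, 8, 55)  [2]
  a=28..29: none
  a=30: (30, -22, 53), (30, -2, 49), (30, 2, 49), (30, 22, 53)  [4]
  a=31: (31, -18, 50), (31, 18, 50)  [2]
  a=32: none
  a=33: (33, -14, 46), (33, -8, 45), (33, 8, 45), (33, 14, 46)  [4]
  a=34: none
  a=35: (35, -12, 43), (35, -2, 42), (35, 2, 42), (35, 12, 43)  [4]
  a=36: none
  a=37: (37, -28, 45), (37, 28, 45)  [2]
  a=38: none
  a=39: (39, -26, 42), (39, 26, 42)  [2]
  a=40..44: none
Total reduced forms: 1 + 1 + 2 + 2 + 2 + 2 + 2 + 2 + 2 + 1 + 2 + 4 + 2 + 4 + 2 + 2 + 2 + 1 + 2 + 4 + 2 + 4 + 4 + 2 + 2 = 56
h = 56

56


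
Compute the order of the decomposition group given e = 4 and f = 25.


|D_P| = e * f
= 4 * 25
= 100

100


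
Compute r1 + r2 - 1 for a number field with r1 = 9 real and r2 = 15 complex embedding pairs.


By Dirichlet's unit theorem:
rank = r1 + r2 - 1
= 9 + 15 - 1
= 23

23


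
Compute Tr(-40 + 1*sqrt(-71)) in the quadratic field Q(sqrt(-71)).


Tr(a + b*sqrt(d)) = (a + b*sqrt(d)) + (a - b*sqrt(d)) = 2a
= 2 * (-40)
= -80

-80


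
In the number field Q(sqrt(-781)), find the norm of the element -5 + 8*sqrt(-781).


N(a + b*sqrt(d)) = a^2 - d*b^2
= (-5)^2 - (-781)*(8)^2
= 25 + 49984
= 50009

50009


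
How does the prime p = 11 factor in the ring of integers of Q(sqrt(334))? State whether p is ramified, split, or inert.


K = Q(sqrt(334)). Since d mod 4 = 2, disc(K) = 1336.
Check p | disc: 1336 mod 11 = 5.
p does not divide disc. Compute Legendre symbol (d/p):
4^((11-1)/2) mod 11 = 1
(d/p) = 1, so p splits: (p) = P*P' with e=1, f=1, g=2.
Therefore p is split.

split


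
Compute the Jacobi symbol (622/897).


Compute (622/897) via quadratic reciprocity:
  pull out 2: (2/897) = +1  (since 897 mod 8 = 1)
  reciprocity: (311/897) -> +(897/311)
  reduce: (275/311)
  reciprocity: (275/311) -> -(311/275)
  reduce: (36/275)
  pull out 2: (2/275) = -1  (since 275 mod 8 = 3)
  pull out 2: (2/275) = -1  (since 275 mod 8 = 3)
  reciprocity: (9/275) -> +(275/9)
  reduce: (5/9)
  reciprocity: (5/9) -> +(9/5)
  reduce: (4/5)
  pull out 2: (2/5) = -1  (since 5 mod 8 = 5)
  pull out 2: (2/5) = -1  (since 5 mod 8 = 5)
  (1/5) = 1
Product of signs = -1

-1
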